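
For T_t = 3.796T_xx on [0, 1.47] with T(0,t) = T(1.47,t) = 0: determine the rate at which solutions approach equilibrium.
Eigenvalues: λₙ = 3.796n²π²/1.47².
First three modes:
  n=1: λ₁ = 3.796π²/1.47² ≈ 17.338
  n=2: λ₂ = 15.184π²/1.47² ≈ 69.351 (4× faster decay)
  n=3: λ₃ = 34.164π²/1.47² ≈ 156.039 (9× faster decay)
As t → ∞, higher modes decay exponentially faster. The n=1 mode dominates: T ~ c₁ sin(πx/1.47) e^{-λ₁t}.
Decay rate: λ₁ = 3.796π²/1.47² ≈ 17.338.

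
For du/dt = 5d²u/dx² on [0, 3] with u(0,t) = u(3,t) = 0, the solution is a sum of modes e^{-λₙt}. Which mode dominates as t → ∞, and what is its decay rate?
Eigenvalues: λₙ = 5n²π²/3².
First three modes:
  n=1: λ₁ = 5π²/3² ≈ 5.483
  n=2: λ₂ = 20π²/3² ≈ 21.932 (4× faster decay)
  n=3: λ₃ = 45π²/3² ≈ 49.348 (9× faster decay)
As t → ∞, higher modes decay exponentially faster. The n=1 mode dominates: u ~ c₁ sin(πx/3) e^{-λ₁t}.
Decay rate: λ₁ = 5π²/3² ≈ 5.483.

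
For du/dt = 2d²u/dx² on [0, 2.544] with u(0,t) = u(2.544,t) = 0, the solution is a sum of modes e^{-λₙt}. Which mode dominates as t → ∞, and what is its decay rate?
Eigenvalues: λₙ = 2n²π²/2.544².
First three modes:
  n=1: λ₁ = 2π²/2.544² ≈ 3.05
  n=2: λ₂ = 8π²/2.544² ≈ 12.2 (4× faster decay)
  n=3: λ₃ = 18π²/2.544² ≈ 27.45 (9× faster decay)
As t → ∞, higher modes decay exponentially faster. The n=1 mode dominates: u ~ c₁ sin(πx/2.544) e^{-λ₁t}.
Decay rate: λ₁ = 2π²/2.544² ≈ 3.05.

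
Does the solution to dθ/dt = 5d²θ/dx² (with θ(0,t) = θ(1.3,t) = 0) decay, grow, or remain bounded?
θ → 0. Heat diffuses out through both boundaries.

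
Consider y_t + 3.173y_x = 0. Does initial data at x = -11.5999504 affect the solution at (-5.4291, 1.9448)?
Yes. The characteristic through (-5.4291, 1.9448) passes through x = -11.5999504.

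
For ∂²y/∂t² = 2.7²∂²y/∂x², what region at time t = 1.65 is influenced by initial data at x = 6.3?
Domain of influence: [1.845, 10.755]. Data at x = 6.3 spreads outward at speed 2.7.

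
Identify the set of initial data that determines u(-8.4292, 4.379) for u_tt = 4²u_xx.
Domain of dependence: [-25.9452, 9.0868]. Signals travel at speed 4, so data within |x - -8.4292| ≤ 4·4.379 = 17.516 can reach the point.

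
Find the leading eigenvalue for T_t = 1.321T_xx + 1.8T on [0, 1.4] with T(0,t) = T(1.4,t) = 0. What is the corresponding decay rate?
Eigenvalues: λₙ = 1.321n²π²/1.4² - 1.8.
First three modes:
  n=1: λ₁ = 1.321π²/1.4² - 1.8 ≈ 4.852
  n=2: λ₂ = 5.284π²/1.4² - 1.8 ≈ 24.808
  n=3: λ₃ = 11.889π²/1.4² - 1.8 ≈ 58.067
Since 1.321π²/1.4² ≈ 6.652 > 1.8, all λₙ > 0.
The n=1 mode decays slowest → dominates as t → ∞.
Asymptotic: T ~ c₁ sin(πx/1.4) e^{-λ₁t} with decay rate λ₁ ≈ 4.852.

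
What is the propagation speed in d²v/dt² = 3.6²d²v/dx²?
Speed = 3.6. Information travels along characteristics x = x₀ ± 3.6t.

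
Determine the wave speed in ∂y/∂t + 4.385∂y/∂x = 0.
Speed = 4.385. Information travels along x - 4.385t = const (rightward).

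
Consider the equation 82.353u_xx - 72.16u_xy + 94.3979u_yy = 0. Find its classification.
Elliptic. (A = 82.353, B = -72.16, C = 94.3979 gives B² - 4AC = -25888.7354348.)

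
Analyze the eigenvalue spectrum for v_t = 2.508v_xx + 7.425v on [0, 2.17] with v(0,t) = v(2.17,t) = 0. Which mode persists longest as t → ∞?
Eigenvalues: λₙ = 2.508n²π²/2.17² - 7.425.
First three modes:
  n=1: λ₁ = 2.508π²/2.17² - 7.425 ≈ -2.168
  n=2: λ₂ = 10.032π²/2.17² - 7.425 ≈ 13.602
  n=3: λ₃ = 22.572π²/2.17² - 7.425 ≈ 39.885
Since 2.508π²/2.17² ≈ 5.257 < 7.425, λ₁ < 0.
The n=1 mode grows fastest (−λₙ is largest for n=1) → dominates.
Asymptotic: v ~ c₁ sin(πx/2.17) e^{2.168t} (exponential growth at rate −λ₁ ≈ 2.168).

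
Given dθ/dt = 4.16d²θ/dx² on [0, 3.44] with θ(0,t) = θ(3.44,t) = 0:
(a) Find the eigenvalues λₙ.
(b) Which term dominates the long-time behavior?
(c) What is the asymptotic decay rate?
Eigenvalues: λₙ = 4.16n²π²/3.44².
First three modes:
  n=1: λ₁ = 4.16π²/3.44² ≈ 3.47
  n=2: λ₂ = 16.64π²/3.44² ≈ 13.878 (4× faster decay)
  n=3: λ₃ = 37.44π²/3.44² ≈ 31.226 (9× faster decay)
As t → ∞, higher modes decay exponentially faster. The n=1 mode dominates: θ ~ c₁ sin(πx/3.44) e^{-λ₁t}.
Decay rate: λ₁ = 4.16π²/3.44² ≈ 3.47.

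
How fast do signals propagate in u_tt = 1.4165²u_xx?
Speed = 1.4165. Information travels along characteristics x = x₀ ± 1.4165t.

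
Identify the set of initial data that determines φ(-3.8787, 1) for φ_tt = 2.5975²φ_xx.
Domain of dependence: [-6.4762, -1.2812]. Signals travel at speed 2.5975, so data within |x - -3.8787| ≤ 2.5975·1 = 2.5975 can reach the point.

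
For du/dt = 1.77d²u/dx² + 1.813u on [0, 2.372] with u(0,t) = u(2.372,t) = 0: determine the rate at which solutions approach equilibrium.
Eigenvalues: λₙ = 1.77n²π²/2.372² - 1.813.
First three modes:
  n=1: λ₁ = 1.77π²/2.372² - 1.813 ≈ 1.292
  n=2: λ₂ = 7.08π²/2.372² - 1.813 ≈ 10.606
  n=3: λ₃ = 15.93π²/2.372² - 1.813 ≈ 26.131
Since 1.77π²/2.372² ≈ 3.105 > 1.813, all λₙ > 0.
The n=1 mode decays slowest → dominates as t → ∞.
Asymptotic: u ~ c₁ sin(πx/2.372) e^{-λ₁t} with decay rate λ₁ ≈ 1.292.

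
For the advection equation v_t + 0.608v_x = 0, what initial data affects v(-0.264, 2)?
A single point: x = -1.48. The characteristic through (-0.264, 2) is x - 0.608t = const, so x = -0.264 - 0.608·2 = -1.48.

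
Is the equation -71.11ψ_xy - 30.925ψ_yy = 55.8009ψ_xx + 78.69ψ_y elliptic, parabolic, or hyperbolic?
Rewriting in standard form: -55.8009ψ_xx - 71.11ψ_xy - 30.925ψ_yy - 78.69ψ_y = 0. Computing B² - 4AC with A = -55.8009, B = -71.11, C = -30.925: discriminant = -1845.93923 (negative). Answer: elliptic.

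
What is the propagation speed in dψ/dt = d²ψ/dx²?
Infinite. The heat equation is parabolic, not hyperbolic, so disturbances propagate instantly.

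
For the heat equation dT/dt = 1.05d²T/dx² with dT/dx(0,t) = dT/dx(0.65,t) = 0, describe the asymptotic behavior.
T → constant (steady state). Heat is conserved (no flux at boundaries); solution approaches the spatial average.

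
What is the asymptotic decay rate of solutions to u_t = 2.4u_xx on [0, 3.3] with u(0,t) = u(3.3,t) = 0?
Eigenvalues: λₙ = 2.4n²π²/3.3².
First three modes:
  n=1: λ₁ = 2.4π²/3.3² ≈ 2.175
  n=2: λ₂ = 9.6π²/3.3² ≈ 8.7 (4× faster decay)
  n=3: λ₃ = 21.6π²/3.3² ≈ 19.576 (9× faster decay)
As t → ∞, higher modes decay exponentially faster. The n=1 mode dominates: u ~ c₁ sin(πx/3.3) e^{-λ₁t}.
Decay rate: λ₁ = 2.4π²/3.3² ≈ 2.175.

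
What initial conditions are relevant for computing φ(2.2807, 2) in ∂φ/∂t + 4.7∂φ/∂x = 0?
A single point: x = -7.1193. The characteristic through (2.2807, 2) is x - 4.7t = const, so x = 2.2807 - 4.7·2 = -7.1193.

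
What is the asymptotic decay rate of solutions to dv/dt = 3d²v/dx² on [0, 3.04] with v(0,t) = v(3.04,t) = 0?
Eigenvalues: λₙ = 3n²π²/3.04².
First three modes:
  n=1: λ₁ = 3π²/3.04² ≈ 3.204
  n=2: λ₂ = 12π²/3.04² ≈ 12.815 (4× faster decay)
  n=3: λ₃ = 27π²/3.04² ≈ 28.835 (9× faster decay)
As t → ∞, higher modes decay exponentially faster. The n=1 mode dominates: v ~ c₁ sin(πx/3.04) e^{-λ₁t}.
Decay rate: λ₁ = 3π²/3.04² ≈ 3.204.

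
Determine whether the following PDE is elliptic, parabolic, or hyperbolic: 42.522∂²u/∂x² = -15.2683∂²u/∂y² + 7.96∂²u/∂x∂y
Rewriting in standard form: 42.522∂²u/∂x² - 7.96∂²u/∂x∂y + 15.2683∂²u/∂y² = 0. Coefficients: A = 42.522, B = -7.96, C = 15.2683. B² - 4AC = -2533.5930104, which is negative, so the equation is elliptic.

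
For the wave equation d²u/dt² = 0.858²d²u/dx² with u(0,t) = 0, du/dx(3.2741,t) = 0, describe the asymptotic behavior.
u oscillates (no decay). Energy is conserved; the solution oscillates indefinitely as standing waves.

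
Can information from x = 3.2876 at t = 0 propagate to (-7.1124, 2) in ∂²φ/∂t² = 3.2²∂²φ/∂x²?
No. The domain of dependence is [-13.5124, -0.7124], and 3.2876 is outside this interval.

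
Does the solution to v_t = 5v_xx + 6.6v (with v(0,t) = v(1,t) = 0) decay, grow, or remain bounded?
v → 0. Diffusion dominates reaction (r=6.6 < κπ²/L²≈49.35); solution decays.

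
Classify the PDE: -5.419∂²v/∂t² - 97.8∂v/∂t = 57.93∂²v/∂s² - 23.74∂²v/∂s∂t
Rewriting in standard form: -57.93∂²v/∂s² + 23.74∂²v/∂s∂t - 5.419∂²v/∂t² - 97.8∂v/∂t = 0. A = -57.93, B = 23.74, C = -5.419. Discriminant B² - 4AC = -692.10308. Since -692.10308 < 0, elliptic.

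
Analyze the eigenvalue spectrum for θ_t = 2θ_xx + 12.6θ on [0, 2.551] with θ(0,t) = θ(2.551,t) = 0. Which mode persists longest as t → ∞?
Eigenvalues: λₙ = 2n²π²/2.551² - 12.6.
First three modes:
  n=1: λ₁ = 2π²/2.551² - 12.6 ≈ -9.567
  n=2: λ₂ = 8π²/2.551² - 12.6 ≈ -0.467
  n=3: λ₃ = 18π²/2.551² - 12.6 ≈ 14.699
Since 2π²/2.551² ≈ 3.033 < 12.6, λ₁ < 0.
The n=1 mode grows fastest (−λₙ is largest for n=1) → dominates.
Asymptotic: θ ~ c₁ sin(πx/2.551) e^{9.567t} (exponential growth at rate −λ₁ ≈ 9.567).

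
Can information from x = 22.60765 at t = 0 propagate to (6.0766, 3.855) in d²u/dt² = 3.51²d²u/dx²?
No. The domain of dependence is [-7.45445, 19.60765], and 22.60765 is outside this interval.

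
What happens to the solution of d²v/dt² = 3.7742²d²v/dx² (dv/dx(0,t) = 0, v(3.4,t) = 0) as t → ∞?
v oscillates (no decay). Energy is conserved; the solution oscillates indefinitely as standing waves.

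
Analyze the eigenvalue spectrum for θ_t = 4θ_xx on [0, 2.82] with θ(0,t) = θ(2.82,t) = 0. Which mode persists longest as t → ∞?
Eigenvalues: λₙ = 4n²π²/2.82².
First three modes:
  n=1: λ₁ = 4π²/2.82² ≈ 4.964
  n=2: λ₂ = 16π²/2.82² ≈ 19.857 (4× faster decay)
  n=3: λ₃ = 36π²/2.82² ≈ 44.679 (9× faster decay)
As t → ∞, higher modes decay exponentially faster. The n=1 mode dominates: θ ~ c₁ sin(πx/2.82) e^{-λ₁t}.
Decay rate: λ₁ = 4π²/2.82² ≈ 4.964.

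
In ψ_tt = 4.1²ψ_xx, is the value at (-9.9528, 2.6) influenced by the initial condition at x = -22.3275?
No. The domain of dependence is [-20.6128, 0.7072], and -22.3275 is outside this interval.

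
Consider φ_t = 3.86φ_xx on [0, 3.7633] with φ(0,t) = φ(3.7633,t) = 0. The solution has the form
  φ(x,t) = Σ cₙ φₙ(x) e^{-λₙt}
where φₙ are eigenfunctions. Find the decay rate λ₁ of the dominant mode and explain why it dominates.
Eigenvalues: λₙ = 3.86n²π²/3.7633².
First three modes:
  n=1: λ₁ = 3.86π²/3.7633² ≈ 2.69
  n=2: λ₂ = 15.44π²/3.7633² ≈ 10.76 (4× faster decay)
  n=3: λ₃ = 34.74π²/3.7633² ≈ 24.21 (9× faster decay)
As t → ∞, higher modes decay exponentially faster. The n=1 mode dominates: φ ~ c₁ sin(πx/3.7633) e^{-λ₁t}.
Decay rate: λ₁ = 3.86π²/3.7633² ≈ 2.69.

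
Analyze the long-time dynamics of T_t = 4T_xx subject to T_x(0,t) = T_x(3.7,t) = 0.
Long-time behavior: T → constant (steady state). Heat is conserved (no flux at boundaries); solution approaches the spatial average.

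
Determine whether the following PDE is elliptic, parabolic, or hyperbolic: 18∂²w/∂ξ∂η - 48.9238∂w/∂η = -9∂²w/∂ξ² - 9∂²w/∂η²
Rewriting in standard form: 9∂²w/∂ξ² + 18∂²w/∂ξ∂η + 9∂²w/∂η² - 48.9238∂w/∂η = 0. Coefficients: A = 9, B = 18, C = 9. B² - 4AC = 0, which is zero, so the equation is parabolic.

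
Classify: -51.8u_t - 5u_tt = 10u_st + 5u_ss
Rewriting in standard form: -5u_ss - 10u_st - 5u_tt - 51.8u_t = 0. Parabolic (discriminant = 0).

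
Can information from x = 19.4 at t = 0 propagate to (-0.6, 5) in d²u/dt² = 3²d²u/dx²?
No. The domain of dependence is [-15.6, 14.4], and 19.4 is outside this interval.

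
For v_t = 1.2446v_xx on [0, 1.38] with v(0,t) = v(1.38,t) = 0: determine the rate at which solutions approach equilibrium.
Eigenvalues: λₙ = 1.2446n²π²/1.38².
First three modes:
  n=1: λ₁ = 1.2446π²/1.38² ≈ 6.45
  n=2: λ₂ = 4.9784π²/1.38² ≈ 25.801 (4× faster decay)
  n=3: λ₃ = 11.2014π²/1.38² ≈ 58.052 (9× faster decay)
As t → ∞, higher modes decay exponentially faster. The n=1 mode dominates: v ~ c₁ sin(πx/1.38) e^{-λ₁t}.
Decay rate: λ₁ = 1.2446π²/1.38² ≈ 6.45.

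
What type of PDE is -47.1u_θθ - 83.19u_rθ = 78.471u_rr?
Rewriting in standard form: -78.471u_rr - 83.19u_rθ - 47.1u_θθ = 0. With A = -78.471, B = -83.19, C = -47.1, the discriminant is -7863.3603. This is an elliptic PDE.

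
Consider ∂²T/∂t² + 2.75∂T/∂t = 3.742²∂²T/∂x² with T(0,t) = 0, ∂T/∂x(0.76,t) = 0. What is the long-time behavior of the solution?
As t → ∞, T → 0. Damping (γ=2.75) dissipates energy; oscillations decay exponentially.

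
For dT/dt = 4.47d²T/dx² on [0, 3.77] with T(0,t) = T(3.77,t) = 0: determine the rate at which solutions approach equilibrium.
Eigenvalues: λₙ = 4.47n²π²/3.77².
First three modes:
  n=1: λ₁ = 4.47π²/3.77² ≈ 3.104
  n=2: λ₂ = 17.88π²/3.77² ≈ 12.416 (4× faster decay)
  n=3: λ₃ = 40.23π²/3.77² ≈ 27.936 (9× faster decay)
As t → ∞, higher modes decay exponentially faster. The n=1 mode dominates: T ~ c₁ sin(πx/3.77) e^{-λ₁t}.
Decay rate: λ₁ = 4.47π²/3.77² ≈ 3.104.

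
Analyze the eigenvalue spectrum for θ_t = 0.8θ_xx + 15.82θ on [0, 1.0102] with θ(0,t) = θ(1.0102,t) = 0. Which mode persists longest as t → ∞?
Eigenvalues: λₙ = 0.8n²π²/1.0102² - 15.82.
First three modes:
  n=1: λ₁ = 0.8π²/1.0102² - 15.82 ≈ -8.083
  n=2: λ₂ = 3.2π²/1.0102² - 15.82 ≈ 15.128
  n=3: λ₃ = 7.2π²/1.0102² - 15.82 ≈ 53.813
Since 0.8π²/1.0102² ≈ 7.737 < 15.82, λ₁ < 0.
The n=1 mode grows fastest (−λₙ is largest for n=1) → dominates.
Asymptotic: θ ~ c₁ sin(πx/1.0102) e^{8.083t} (exponential growth at rate −λ₁ ≈ 8.083).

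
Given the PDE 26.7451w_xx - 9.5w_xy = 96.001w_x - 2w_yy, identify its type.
Rewriting in standard form: 26.7451w_xx - 9.5w_xy + 2w_yy - 96.001w_x = 0. The second-order coefficients are A = 26.7451, B = -9.5, C = 2. Since B² - 4AC = -123.7108 < 0, this is an elliptic PDE.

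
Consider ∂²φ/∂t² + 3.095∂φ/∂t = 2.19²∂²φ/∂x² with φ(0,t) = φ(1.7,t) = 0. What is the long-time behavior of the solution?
As t → ∞, φ → 0. Damping (γ=3.095) dissipates energy; oscillations decay exponentially.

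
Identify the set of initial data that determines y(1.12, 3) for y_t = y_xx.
The entire real line. The heat equation has infinite propagation speed: any initial disturbance instantly affects all points (though exponentially small far away).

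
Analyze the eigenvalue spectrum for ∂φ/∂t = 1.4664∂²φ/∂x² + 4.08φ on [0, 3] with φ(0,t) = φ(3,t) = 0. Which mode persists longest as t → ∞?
Eigenvalues: λₙ = 1.4664n²π²/3² - 4.08.
First three modes:
  n=1: λ₁ = 1.4664π²/3² - 4.08 ≈ -2.472
  n=2: λ₂ = 5.8656π²/3² - 4.08 ≈ 2.352
  n=3: λ₃ = 13.1976π²/3² - 4.08 ≈ 10.393
Since 1.4664π²/3² ≈ 1.608 < 4.08, λ₁ < 0.
The n=1 mode grows fastest (−λₙ is largest for n=1) → dominates.
Asymptotic: φ ~ c₁ sin(πx/3) e^{2.472t} (exponential growth at rate −λ₁ ≈ 2.472).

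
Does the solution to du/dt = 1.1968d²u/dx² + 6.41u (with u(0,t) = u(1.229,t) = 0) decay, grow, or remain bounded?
u → 0. Diffusion dominates reaction (r=6.41 < κπ²/L²≈7.82); solution decays.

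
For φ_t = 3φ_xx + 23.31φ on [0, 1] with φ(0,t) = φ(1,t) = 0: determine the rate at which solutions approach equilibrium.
Eigenvalues: λₙ = 3n²π²/1² - 23.31.
First three modes:
  n=1: λ₁ = 3π² - 23.31 ≈ 6.299
  n=2: λ₂ = 12π² - 23.31 ≈ 95.125
  n=3: λ₃ = 27π² - 23.31 ≈ 243.169
Since 3π² ≈ 29.609 > 23.31, all λₙ > 0.
The n=1 mode decays slowest → dominates as t → ∞.
Asymptotic: φ ~ c₁ sin(πx/1) e^{-λ₁t} with decay rate λ₁ ≈ 6.299.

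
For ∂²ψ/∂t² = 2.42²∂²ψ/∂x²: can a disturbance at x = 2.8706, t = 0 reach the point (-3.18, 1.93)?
No. The domain of dependence is [-7.8506, 1.4906], and 2.8706 is outside this interval.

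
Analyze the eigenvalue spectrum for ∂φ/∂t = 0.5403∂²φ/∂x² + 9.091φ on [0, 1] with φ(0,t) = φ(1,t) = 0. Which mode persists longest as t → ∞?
Eigenvalues: λₙ = 0.5403n²π²/1² - 9.091.
First three modes:
  n=1: λ₁ = 0.5403π² - 9.091 ≈ -3.758
  n=2: λ₂ = 2.1612π² - 9.091 ≈ 12.239
  n=3: λ₃ = 4.8627π² - 9.091 ≈ 38.902
Since 0.5403π² ≈ 5.333 < 9.091, λ₁ < 0.
The n=1 mode grows fastest (−λₙ is largest for n=1) → dominates.
Asymptotic: φ ~ c₁ sin(πx/1) e^{3.758t} (exponential growth at rate −λ₁ ≈ 3.758).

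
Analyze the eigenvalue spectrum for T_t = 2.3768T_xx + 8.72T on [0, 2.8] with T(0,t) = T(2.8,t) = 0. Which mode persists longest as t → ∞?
Eigenvalues: λₙ = 2.3768n²π²/2.8² - 8.72.
First three modes:
  n=1: λ₁ = 2.3768π²/2.8² - 8.72 ≈ -5.728
  n=2: λ₂ = 9.5072π²/2.8² - 8.72 ≈ 3.248
  n=3: λ₃ = 21.3912π²/2.8² - 8.72 ≈ 18.209
Since 2.3768π²/2.8² ≈ 2.992 < 8.72, λ₁ < 0.
The n=1 mode grows fastest (−λₙ is largest for n=1) → dominates.
Asymptotic: T ~ c₁ sin(πx/2.8) e^{5.728t} (exponential growth at rate −λ₁ ≈ 5.728).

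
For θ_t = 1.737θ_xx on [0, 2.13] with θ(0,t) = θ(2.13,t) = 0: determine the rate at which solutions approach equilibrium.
Eigenvalues: λₙ = 1.737n²π²/2.13².
First three modes:
  n=1: λ₁ = 1.737π²/2.13² ≈ 3.779
  n=2: λ₂ = 6.948π²/2.13² ≈ 15.115 (4× faster decay)
  n=3: λ₃ = 15.633π²/2.13² ≈ 34.008 (9× faster decay)
As t → ∞, higher modes decay exponentially faster. The n=1 mode dominates: θ ~ c₁ sin(πx/2.13) e^{-λ₁t}.
Decay rate: λ₁ = 1.737π²/2.13² ≈ 3.779.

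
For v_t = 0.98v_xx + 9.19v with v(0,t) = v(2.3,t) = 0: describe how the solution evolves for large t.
v grows unboundedly. Reaction dominates diffusion (r=9.19 > κπ²/L²≈1.83); solution grows exponentially.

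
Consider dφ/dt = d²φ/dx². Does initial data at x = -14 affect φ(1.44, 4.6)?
Yes, for any finite x. The heat equation has infinite propagation speed, so all initial data affects all points at any t > 0.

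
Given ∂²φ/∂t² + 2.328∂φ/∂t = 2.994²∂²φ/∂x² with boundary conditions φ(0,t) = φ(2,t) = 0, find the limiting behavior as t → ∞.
φ → 0. Damping (γ=2.328) dissipates energy; oscillations decay exponentially.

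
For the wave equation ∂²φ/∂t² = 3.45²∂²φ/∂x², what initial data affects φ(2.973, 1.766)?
Domain of dependence: [-3.1197, 9.0657]. Signals travel at speed 3.45, so data within |x - 2.973| ≤ 3.45·1.766 = 6.0927 can reach the point.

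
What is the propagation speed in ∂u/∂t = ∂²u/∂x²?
Infinite. The heat equation is parabolic, not hyperbolic, so disturbances propagate instantly.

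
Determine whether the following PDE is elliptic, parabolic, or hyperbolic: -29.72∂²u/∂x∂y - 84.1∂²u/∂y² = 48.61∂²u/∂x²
Rewriting in standard form: -48.61∂²u/∂x² - 29.72∂²u/∂x∂y - 84.1∂²u/∂y² = 0. Coefficients: A = -48.61, B = -29.72, C = -84.1. B² - 4AC = -15469.1256, which is negative, so the equation is elliptic.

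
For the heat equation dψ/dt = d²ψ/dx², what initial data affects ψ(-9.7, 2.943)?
The entire real line. The heat equation has infinite propagation speed: any initial disturbance instantly affects all points (though exponentially small far away).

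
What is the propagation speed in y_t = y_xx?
Infinite. The heat equation is parabolic, not hyperbolic, so disturbances propagate instantly.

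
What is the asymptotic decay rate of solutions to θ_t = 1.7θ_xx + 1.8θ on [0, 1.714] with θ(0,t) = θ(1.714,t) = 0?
Eigenvalues: λₙ = 1.7n²π²/1.714² - 1.8.
First three modes:
  n=1: λ₁ = 1.7π²/1.714² - 1.8 ≈ 3.911
  n=2: λ₂ = 6.8π²/1.714² - 1.8 ≈ 21.045
  n=3: λ₃ = 15.3π²/1.714² - 1.8 ≈ 49.601
Since 1.7π²/1.714² ≈ 5.711 > 1.8, all λₙ > 0.
The n=1 mode decays slowest → dominates as t → ∞.
Asymptotic: θ ~ c₁ sin(πx/1.714) e^{-λ₁t} with decay rate λ₁ ≈ 3.911.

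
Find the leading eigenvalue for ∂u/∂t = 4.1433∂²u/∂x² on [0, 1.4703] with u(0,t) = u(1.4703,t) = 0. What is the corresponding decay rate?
Eigenvalues: λₙ = 4.1433n²π²/1.4703².
First three modes:
  n=1: λ₁ = 4.1433π²/1.4703² ≈ 18.916
  n=2: λ₂ = 16.5732π²/1.4703² ≈ 75.665 (4× faster decay)
  n=3: λ₃ = 37.2897π²/1.4703² ≈ 170.246 (9× faster decay)
As t → ∞, higher modes decay exponentially faster. The n=1 mode dominates: u ~ c₁ sin(πx/1.4703) e^{-λ₁t}.
Decay rate: λ₁ = 4.1433π²/1.4703² ≈ 18.916.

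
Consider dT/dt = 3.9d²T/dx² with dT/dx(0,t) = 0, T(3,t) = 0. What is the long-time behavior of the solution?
As t → ∞, T → 0. Heat escapes through the Dirichlet boundary.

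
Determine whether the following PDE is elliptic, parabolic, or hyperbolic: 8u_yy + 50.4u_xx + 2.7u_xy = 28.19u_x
Rewriting in standard form: 50.4u_xx + 2.7u_xy + 8u_yy - 28.19u_x = 0. Coefficients: A = 50.4, B = 2.7, C = 8. B² - 4AC = -1605.51, which is negative, so the equation is elliptic.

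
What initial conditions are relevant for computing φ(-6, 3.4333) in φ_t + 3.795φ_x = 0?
A single point: x = -19.0293735. The characteristic through (-6, 3.4333) is x - 3.795t = const, so x = -6 - 3.795·3.4333 = -19.0293735.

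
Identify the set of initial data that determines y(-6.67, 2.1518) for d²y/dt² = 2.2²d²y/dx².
Domain of dependence: [-11.40396, -1.93604]. Signals travel at speed 2.2, so data within |x - -6.67| ≤ 2.2·2.1518 = 4.73396 can reach the point.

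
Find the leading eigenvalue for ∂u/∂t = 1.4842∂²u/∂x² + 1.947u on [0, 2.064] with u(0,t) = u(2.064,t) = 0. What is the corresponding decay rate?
Eigenvalues: λₙ = 1.4842n²π²/2.064² - 1.947.
First three modes:
  n=1: λ₁ = 1.4842π²/2.064² - 1.947 ≈ 1.492
  n=2: λ₂ = 5.9368π²/2.064² - 1.947 ≈ 11.807
  n=3: λ₃ = 13.3578π²/2.064² - 1.947 ≈ 29
Since 1.4842π²/2.064² ≈ 3.439 > 1.947, all λₙ > 0.
The n=1 mode decays slowest → dominates as t → ∞.
Asymptotic: u ~ c₁ sin(πx/2.064) e^{-λ₁t} with decay rate λ₁ ≈ 1.492.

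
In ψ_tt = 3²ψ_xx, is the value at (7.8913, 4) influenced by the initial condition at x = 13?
Yes. The domain of dependence is [-4.1087, 19.8913], and 13 ∈ [-4.1087, 19.8913].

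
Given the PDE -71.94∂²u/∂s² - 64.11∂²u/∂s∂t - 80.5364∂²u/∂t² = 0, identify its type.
The second-order coefficients are A = -71.94, B = -64.11, C = -80.5364. Since B² - 4AC = -19065.062364 < 0, this is an elliptic PDE.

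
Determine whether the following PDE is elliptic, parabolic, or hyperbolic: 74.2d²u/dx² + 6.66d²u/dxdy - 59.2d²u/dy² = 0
Coefficients: A = 74.2, B = 6.66, C = -59.2. B² - 4AC = 17614.9156, which is positive, so the equation is hyperbolic.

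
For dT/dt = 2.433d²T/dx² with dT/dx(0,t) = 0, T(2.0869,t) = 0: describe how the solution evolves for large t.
T → 0. Heat escapes through the Dirichlet boundary.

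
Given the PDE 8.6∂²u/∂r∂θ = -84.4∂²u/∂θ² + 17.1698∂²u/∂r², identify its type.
Rewriting in standard form: -17.1698∂²u/∂r² + 8.6∂²u/∂r∂θ + 84.4∂²u/∂θ² = 0. The second-order coefficients are A = -17.1698, B = 8.6, C = 84.4. Since B² - 4AC = 5870.48448 > 0, this is a hyperbolic PDE.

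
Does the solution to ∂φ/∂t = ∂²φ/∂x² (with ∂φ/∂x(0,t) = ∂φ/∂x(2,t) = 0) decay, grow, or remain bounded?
φ → constant (steady state). Heat is conserved (no flux at boundaries); solution approaches the spatial average.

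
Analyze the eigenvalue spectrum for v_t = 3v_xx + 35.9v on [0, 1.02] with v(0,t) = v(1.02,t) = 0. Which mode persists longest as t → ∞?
Eigenvalues: λₙ = 3n²π²/1.02² - 35.9.
First three modes:
  n=1: λ₁ = 3π²/1.02² - 35.9 ≈ -7.441
  n=2: λ₂ = 12π²/1.02² - 35.9 ≈ 77.936
  n=3: λ₃ = 27π²/1.02² - 35.9 ≈ 220.232
Since 3π²/1.02² ≈ 28.459 < 35.9, λ₁ < 0.
The n=1 mode grows fastest (−λₙ is largest for n=1) → dominates.
Asymptotic: v ~ c₁ sin(πx/1.02) e^{7.441t} (exponential growth at rate −λ₁ ≈ 7.441).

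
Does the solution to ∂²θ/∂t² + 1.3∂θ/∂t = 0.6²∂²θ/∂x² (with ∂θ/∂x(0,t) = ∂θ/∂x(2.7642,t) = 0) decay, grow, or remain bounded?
θ → constant (steady state). Damping (γ=1.3) dissipates the nonconstant modes; with Neumann BCs the spatial average obeys M''+γM'=0 and tends to a finite limit.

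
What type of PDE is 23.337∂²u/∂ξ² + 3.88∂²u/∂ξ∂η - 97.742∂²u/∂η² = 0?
With A = 23.337, B = 3.88, C = -97.742, the discriminant is 9139.074616. This is a hyperbolic PDE.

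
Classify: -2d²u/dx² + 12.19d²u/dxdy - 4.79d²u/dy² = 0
Hyperbolic (discriminant = 110.2761).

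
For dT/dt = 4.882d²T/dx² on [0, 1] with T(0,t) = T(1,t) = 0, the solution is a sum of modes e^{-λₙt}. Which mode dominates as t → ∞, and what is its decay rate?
Eigenvalues: λₙ = 4.882n²π².
First three modes:
  n=1: λ₁ = 4.882π² ≈ 48.183
  n=2: λ₂ = 19.528π² ≈ 192.734 (4× faster decay)
  n=3: λ₃ = 43.938π² ≈ 433.651 (9× faster decay)
As t → ∞, higher modes decay exponentially faster. The n=1 mode dominates: T ~ c₁ sin(πx) e^{-λ₁t}.
Decay rate: λ₁ = 4.882π² ≈ 48.183.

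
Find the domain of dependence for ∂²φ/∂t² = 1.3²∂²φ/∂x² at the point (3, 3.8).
Domain of dependence: [-1.94, 7.94]. Signals travel at speed 1.3, so data within |x - 3| ≤ 1.3·3.8 = 4.94 can reach the point.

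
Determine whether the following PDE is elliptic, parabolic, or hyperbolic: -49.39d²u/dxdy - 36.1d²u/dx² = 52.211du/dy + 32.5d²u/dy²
Rewriting in standard form: -36.1d²u/dx² - 49.39d²u/dxdy - 32.5d²u/dy² - 52.211du/dy = 0. Coefficients: A = -36.1, B = -49.39, C = -32.5. B² - 4AC = -2253.6279, which is negative, so the equation is elliptic.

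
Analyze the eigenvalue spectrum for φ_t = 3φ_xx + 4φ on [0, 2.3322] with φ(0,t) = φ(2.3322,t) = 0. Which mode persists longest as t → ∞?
Eigenvalues: λₙ = 3n²π²/2.3322² - 4.
First three modes:
  n=1: λ₁ = 3π²/2.3322² - 4 ≈ 1.444
  n=2: λ₂ = 12π²/2.3322² - 4 ≈ 17.775
  n=3: λ₃ = 27π²/2.3322² - 4 ≈ 44.993
Since 3π²/2.3322² ≈ 5.444 > 4, all λₙ > 0.
The n=1 mode decays slowest → dominates as t → ∞.
Asymptotic: φ ~ c₁ sin(πx/2.3322) e^{-λ₁t} with decay rate λ₁ ≈ 1.444.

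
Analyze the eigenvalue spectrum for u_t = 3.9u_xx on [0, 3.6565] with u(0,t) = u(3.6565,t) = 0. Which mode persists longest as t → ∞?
Eigenvalues: λₙ = 3.9n²π²/3.6565².
First three modes:
  n=1: λ₁ = 3.9π²/3.6565² ≈ 2.879
  n=2: λ₂ = 15.6π²/3.6565² ≈ 11.516 (4× faster decay)
  n=3: λ₃ = 35.1π²/3.6565² ≈ 25.91 (9× faster decay)
As t → ∞, higher modes decay exponentially faster. The n=1 mode dominates: u ~ c₁ sin(πx/3.6565) e^{-λ₁t}.
Decay rate: λ₁ = 3.9π²/3.6565² ≈ 2.879.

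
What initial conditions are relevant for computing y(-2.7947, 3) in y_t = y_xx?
The entire real line. The heat equation has infinite propagation speed: any initial disturbance instantly affects all points (though exponentially small far away).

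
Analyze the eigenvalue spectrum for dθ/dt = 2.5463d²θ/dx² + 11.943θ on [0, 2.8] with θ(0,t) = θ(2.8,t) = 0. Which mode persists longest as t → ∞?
Eigenvalues: λₙ = 2.5463n²π²/2.8² - 11.943.
First three modes:
  n=1: λ₁ = 2.5463π²/2.8² - 11.943 ≈ -8.738
  n=2: λ₂ = 10.1852π²/2.8² - 11.943 ≈ 0.879
  n=3: λ₃ = 22.9167π²/2.8² - 11.943 ≈ 16.906
Since 2.5463π²/2.8² ≈ 3.205 < 11.943, λ₁ < 0.
The n=1 mode grows fastest (−λₙ is largest for n=1) → dominates.
Asymptotic: θ ~ c₁ sin(πx/2.8) e^{8.738t} (exponential growth at rate −λ₁ ≈ 8.738).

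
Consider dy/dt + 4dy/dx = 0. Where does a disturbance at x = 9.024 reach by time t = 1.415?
At x = 14.684. The characteristic carries data from (9.024, 0) to (14.684, 1.415).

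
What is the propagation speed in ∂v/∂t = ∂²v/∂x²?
Infinite. The heat equation is parabolic, not hyperbolic, so disturbances propagate instantly.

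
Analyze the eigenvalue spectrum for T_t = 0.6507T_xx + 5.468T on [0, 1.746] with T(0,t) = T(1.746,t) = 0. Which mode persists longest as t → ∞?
Eigenvalues: λₙ = 0.6507n²π²/1.746² - 5.468.
First three modes:
  n=1: λ₁ = 0.6507π²/1.746² - 5.468 ≈ -3.361
  n=2: λ₂ = 2.6028π²/1.746² - 5.468 ≈ 2.959
  n=3: λ₃ = 5.8563π²/1.746² - 5.468 ≈ 13.492
Since 0.6507π²/1.746² ≈ 2.107 < 5.468, λ₁ < 0.
The n=1 mode grows fastest (−λₙ is largest for n=1) → dominates.
Asymptotic: T ~ c₁ sin(πx/1.746) e^{3.361t} (exponential growth at rate −λ₁ ≈ 3.361).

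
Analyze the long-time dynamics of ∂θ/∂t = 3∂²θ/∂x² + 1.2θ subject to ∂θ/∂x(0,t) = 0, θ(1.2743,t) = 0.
Long-time behavior: θ → 0. Diffusion dominates reaction (r=1.2 < κπ²/(4L²)≈4.56); solution decays.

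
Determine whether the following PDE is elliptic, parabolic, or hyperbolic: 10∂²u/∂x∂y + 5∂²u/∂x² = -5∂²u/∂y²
Rewriting in standard form: 5∂²u/∂x² + 10∂²u/∂x∂y + 5∂²u/∂y² = 0. Coefficients: A = 5, B = 10, C = 5. B² - 4AC = 0, which is zero, so the equation is parabolic.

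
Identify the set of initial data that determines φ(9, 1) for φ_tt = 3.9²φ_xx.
Domain of dependence: [5.1, 12.9]. Signals travel at speed 3.9, so data within |x - 9| ≤ 3.9·1 = 3.9 can reach the point.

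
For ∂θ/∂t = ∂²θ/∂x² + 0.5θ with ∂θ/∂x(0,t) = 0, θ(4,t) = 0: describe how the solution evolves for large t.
θ grows unboundedly. Reaction dominates diffusion (r=0.5 > κπ²/(4L²)≈0.15); solution grows exponentially.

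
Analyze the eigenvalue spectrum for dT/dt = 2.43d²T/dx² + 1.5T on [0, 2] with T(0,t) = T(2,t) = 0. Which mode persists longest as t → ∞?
Eigenvalues: λₙ = 2.43n²π²/2² - 1.5.
First three modes:
  n=1: λ₁ = 2.43π²/2² - 1.5 ≈ 4.496
  n=2: λ₂ = 9.72π²/2² - 1.5 ≈ 22.483
  n=3: λ₃ = 21.87π²/2² - 1.5 ≈ 52.462
Since 2.43π²/2² ≈ 5.996 > 1.5, all λₙ > 0.
The n=1 mode decays slowest → dominates as t → ∞.
Asymptotic: T ~ c₁ sin(πx/2) e^{-λ₁t} with decay rate λ₁ ≈ 4.496.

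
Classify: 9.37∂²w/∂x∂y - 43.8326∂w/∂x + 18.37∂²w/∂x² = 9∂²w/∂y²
Rewriting in standard form: 18.37∂²w/∂x² + 9.37∂²w/∂x∂y - 9∂²w/∂y² - 43.8326∂w/∂x = 0. Hyperbolic (discriminant = 749.1169).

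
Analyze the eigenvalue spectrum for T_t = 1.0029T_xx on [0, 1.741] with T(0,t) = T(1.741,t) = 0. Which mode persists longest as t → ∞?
Eigenvalues: λₙ = 1.0029n²π²/1.741².
First three modes:
  n=1: λ₁ = 1.0029π²/1.741² ≈ 3.266
  n=2: λ₂ = 4.0116π²/1.741² ≈ 13.062 (4× faster decay)
  n=3: λ₃ = 9.0261π²/1.741² ≈ 29.39 (9× faster decay)
As t → ∞, higher modes decay exponentially faster. The n=1 mode dominates: T ~ c₁ sin(πx/1.741) e^{-λ₁t}.
Decay rate: λ₁ = 1.0029π²/1.741² ≈ 3.266.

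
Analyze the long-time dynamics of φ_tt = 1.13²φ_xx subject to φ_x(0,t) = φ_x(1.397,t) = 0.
Long-time behavior: φ oscillates about a mean that drifts linearly in t (generically unbounded; no decay). There is no damping, so the nonconstant modes persist as standing waves (energy conserved, no decay). But with Neumann conditions at both ends the constant mode has eigenvalue 0: the spatial mean M(t) of φ satisfies M'' = 0, so M(t) = M(0) + M'(0)·t. Unless the initial velocity has zero mean (∫φ_t(x,0)dx = 0), the solution grows linearly in t (unbounded, though not exponentially); if it does have zero mean, the solution stays bounded and simply oscillates.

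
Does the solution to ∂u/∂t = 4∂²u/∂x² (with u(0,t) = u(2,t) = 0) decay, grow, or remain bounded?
u → 0. Heat diffuses out through both boundaries.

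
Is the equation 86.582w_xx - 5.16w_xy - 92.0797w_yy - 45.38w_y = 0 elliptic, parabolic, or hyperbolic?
Computing B² - 4AC with A = 86.582, B = -5.16, C = -92.0797: discriminant = 31916.4039416 (positive). Answer: hyperbolic.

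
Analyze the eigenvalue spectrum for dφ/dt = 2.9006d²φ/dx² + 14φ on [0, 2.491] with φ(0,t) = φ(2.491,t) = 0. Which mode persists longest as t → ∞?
Eigenvalues: λₙ = 2.9006n²π²/2.491² - 14.
First three modes:
  n=1: λ₁ = 2.9006π²/2.491² - 14 ≈ -9.386
  n=2: λ₂ = 11.6024π²/2.491² - 14 ≈ 4.454
  n=3: λ₃ = 26.1054π²/2.491² - 14 ≈ 27.522
Since 2.9006π²/2.491² ≈ 4.614 < 14, λ₁ < 0.
The n=1 mode grows fastest (−λₙ is largest for n=1) → dominates.
Asymptotic: φ ~ c₁ sin(πx/2.491) e^{9.386t} (exponential growth at rate −λ₁ ≈ 9.386).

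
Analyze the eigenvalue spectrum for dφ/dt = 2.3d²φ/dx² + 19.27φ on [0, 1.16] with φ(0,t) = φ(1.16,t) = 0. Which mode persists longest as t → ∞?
Eigenvalues: λₙ = 2.3n²π²/1.16² - 19.27.
First three modes:
  n=1: λ₁ = 2.3π²/1.16² - 19.27 ≈ -2.4
  n=2: λ₂ = 9.2π²/1.16² - 19.27 ≈ 48.209
  n=3: λ₃ = 20.7π²/1.16² - 19.27 ≈ 132.559
Since 2.3π²/1.16² ≈ 16.87 < 19.27, λ₁ < 0.
The n=1 mode grows fastest (−λₙ is largest for n=1) → dominates.
Asymptotic: φ ~ c₁ sin(πx/1.16) e^{2.4t} (exponential growth at rate −λ₁ ≈ 2.4).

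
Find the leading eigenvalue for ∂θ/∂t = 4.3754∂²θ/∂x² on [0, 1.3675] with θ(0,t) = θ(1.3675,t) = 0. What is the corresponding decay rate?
Eigenvalues: λₙ = 4.3754n²π²/1.3675².
First three modes:
  n=1: λ₁ = 4.3754π²/1.3675² ≈ 23.092
  n=2: λ₂ = 17.5016π²/1.3675² ≈ 92.368 (4× faster decay)
  n=3: λ₃ = 39.3786π²/1.3675² ≈ 207.829 (9× faster decay)
As t → ∞, higher modes decay exponentially faster. The n=1 mode dominates: θ ~ c₁ sin(πx/1.3675) e^{-λ₁t}.
Decay rate: λ₁ = 4.3754π²/1.3675² ≈ 23.092.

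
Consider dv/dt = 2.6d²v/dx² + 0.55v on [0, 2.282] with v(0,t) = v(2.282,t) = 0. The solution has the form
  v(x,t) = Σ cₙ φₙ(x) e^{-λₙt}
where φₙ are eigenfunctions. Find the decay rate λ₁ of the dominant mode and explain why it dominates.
Eigenvalues: λₙ = 2.6n²π²/2.282² - 0.55.
First three modes:
  n=1: λ₁ = 2.6π²/2.282² - 0.55 ≈ 4.378
  n=2: λ₂ = 10.4π²/2.282² - 0.55 ≈ 19.161
  n=3: λ₃ = 23.4π²/2.282² - 0.55 ≈ 43.799
Since 2.6π²/2.282² ≈ 4.928 > 0.55, all λₙ > 0.
The n=1 mode decays slowest → dominates as t → ∞.
Asymptotic: v ~ c₁ sin(πx/2.282) e^{-λ₁t} with decay rate λ₁ ≈ 4.378.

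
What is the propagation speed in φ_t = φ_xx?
Infinite. The heat equation is parabolic, not hyperbolic, so disturbances propagate instantly.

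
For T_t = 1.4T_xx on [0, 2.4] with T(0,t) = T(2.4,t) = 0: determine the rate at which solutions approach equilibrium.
Eigenvalues: λₙ = 1.4n²π²/2.4².
First three modes:
  n=1: λ₁ = 1.4π²/2.4² ≈ 2.399
  n=2: λ₂ = 5.6π²/2.4² ≈ 9.595 (4× faster decay)
  n=3: λ₃ = 12.6π²/2.4² ≈ 21.59 (9× faster decay)
As t → ∞, higher modes decay exponentially faster. The n=1 mode dominates: T ~ c₁ sin(πx/2.4) e^{-λ₁t}.
Decay rate: λ₁ = 1.4π²/2.4² ≈ 2.399.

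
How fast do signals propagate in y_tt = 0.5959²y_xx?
Speed = 0.5959. Information travels along characteristics x = x₀ ± 0.5959t.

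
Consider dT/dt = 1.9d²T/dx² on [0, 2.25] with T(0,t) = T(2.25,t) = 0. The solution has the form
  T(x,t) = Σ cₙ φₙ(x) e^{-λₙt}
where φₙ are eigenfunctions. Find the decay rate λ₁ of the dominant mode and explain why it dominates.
Eigenvalues: λₙ = 1.9n²π²/2.25².
First three modes:
  n=1: λ₁ = 1.9π²/2.25² ≈ 3.704
  n=2: λ₂ = 7.6π²/2.25² ≈ 14.817 (4× faster decay)
  n=3: λ₃ = 17.1π²/2.25² ≈ 33.337 (9× faster decay)
As t → ∞, higher modes decay exponentially faster. The n=1 mode dominates: T ~ c₁ sin(πx/2.25) e^{-λ₁t}.
Decay rate: λ₁ = 1.9π²/2.25² ≈ 3.704.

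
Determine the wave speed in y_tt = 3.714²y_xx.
Speed = 3.714. Information travels along characteristics x = x₀ ± 3.714t.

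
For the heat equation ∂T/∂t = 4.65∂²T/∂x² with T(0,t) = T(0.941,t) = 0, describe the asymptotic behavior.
T → 0. Heat diffuses out through both boundaries.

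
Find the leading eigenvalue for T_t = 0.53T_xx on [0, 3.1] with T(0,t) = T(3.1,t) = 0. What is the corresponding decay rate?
Eigenvalues: λₙ = 0.53n²π²/3.1².
First three modes:
  n=1: λ₁ = 0.53π²/3.1² ≈ 0.544
  n=2: λ₂ = 2.12π²/3.1² ≈ 2.177 (4× faster decay)
  n=3: λ₃ = 4.77π²/3.1² ≈ 4.899 (9× faster decay)
As t → ∞, higher modes decay exponentially faster. The n=1 mode dominates: T ~ c₁ sin(πx/3.1) e^{-λ₁t}.
Decay rate: λ₁ = 0.53π²/3.1² ≈ 0.544.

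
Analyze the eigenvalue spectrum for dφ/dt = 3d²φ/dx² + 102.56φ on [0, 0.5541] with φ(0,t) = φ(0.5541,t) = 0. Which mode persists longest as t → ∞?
Eigenvalues: λₙ = 3n²π²/0.5541² - 102.56.
First three modes:
  n=1: λ₁ = 3π²/0.5541² - 102.56 ≈ -6.123
  n=2: λ₂ = 12π²/0.5541² - 102.56 ≈ 283.189
  n=3: λ₃ = 27π²/0.5541² - 102.56 ≈ 765.375
Since 3π²/0.5541² ≈ 96.437 < 102.56, λ₁ < 0.
The n=1 mode grows fastest (−λₙ is largest for n=1) → dominates.
Asymptotic: φ ~ c₁ sin(πx/0.5541) e^{6.123t} (exponential growth at rate −λ₁ ≈ 6.123).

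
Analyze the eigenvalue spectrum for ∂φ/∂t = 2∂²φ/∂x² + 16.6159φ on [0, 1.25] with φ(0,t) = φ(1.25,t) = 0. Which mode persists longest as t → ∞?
Eigenvalues: λₙ = 2n²π²/1.25² - 16.6159.
First three modes:
  n=1: λ₁ = 2π²/1.25² - 16.6159 ≈ -3.983
  n=2: λ₂ = 8π²/1.25² - 16.6159 ≈ 33.916
  n=3: λ₃ = 18π²/1.25² - 16.6159 ≈ 97.082
Since 2π²/1.25² ≈ 12.633 < 16.6159, λ₁ < 0.
The n=1 mode grows fastest (−λₙ is largest for n=1) → dominates.
Asymptotic: φ ~ c₁ sin(πx/1.25) e^{3.983t} (exponential growth at rate −λ₁ ≈ 3.983).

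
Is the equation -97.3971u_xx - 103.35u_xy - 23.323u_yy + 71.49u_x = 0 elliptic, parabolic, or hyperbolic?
Computing B² - 4AC with A = -97.3971, B = -103.35, C = -23.323: discriminant = 1594.8522468 (positive). Answer: hyperbolic.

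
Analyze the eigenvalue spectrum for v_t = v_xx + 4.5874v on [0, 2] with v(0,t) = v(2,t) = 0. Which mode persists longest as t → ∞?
Eigenvalues: λₙ = n²π²/2² - 4.5874.
First three modes:
  n=1: λ₁ = π²/2² - 4.5874 ≈ -2.12
  n=2: λ₂ = 4π²/2² - 4.5874 ≈ 5.282
  n=3: λ₃ = 9π²/2² - 4.5874 ≈ 17.619
Since π²/2² ≈ 2.467 < 4.5874, λ₁ < 0.
The n=1 mode grows fastest (−λₙ is largest for n=1) → dominates.
Asymptotic: v ~ c₁ sin(πx/2) e^{2.12t} (exponential growth at rate −λ₁ ≈ 2.12).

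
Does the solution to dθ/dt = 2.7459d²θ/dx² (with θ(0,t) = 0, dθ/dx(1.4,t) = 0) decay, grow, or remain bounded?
θ → 0. Heat escapes through the Dirichlet boundary.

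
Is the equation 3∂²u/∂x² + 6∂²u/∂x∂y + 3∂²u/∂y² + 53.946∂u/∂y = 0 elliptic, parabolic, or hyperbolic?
Computing B² - 4AC with A = 3, B = 6, C = 3: discriminant = 0 (zero). Answer: parabolic.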